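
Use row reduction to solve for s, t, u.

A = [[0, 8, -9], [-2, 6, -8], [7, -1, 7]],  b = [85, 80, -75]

Forward elimination on [A|b]:
R1 <-> R2   (pivot in column 1 was zero)
[ -2   6  -8   80 ]
[  0   8  -9   85 ]
[  7  -1   7  -75 ]
R3 <- R3 - (-7/2)*R1:  [   0   20  -21  205 ]
R3 <- R3 - (5/2)*R2:  [     0      0    3/2  -15/2 ]
Row echelon form:
[ -2  6   -8  |     80 ]
[  0  8   -9  |     85 ]
[  0  0  3/2  |  -15/2 ]
Back-substitution:
u = (-15/2) / (3/2) = -5
t = (85 - (-9)*(-5)) / 8 = 5
s = (80 - (6)*(5) - (-8)*(-5)) / -2 = -5

(-5, 5, -5)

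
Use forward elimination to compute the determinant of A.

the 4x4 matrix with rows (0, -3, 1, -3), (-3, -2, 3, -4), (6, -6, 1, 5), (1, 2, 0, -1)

Forward elimination:
R1 <-> R2   (pivot in column 1 was zero)
[ -3  -2  3  -4 ]
[  0  -3  1  -3 ]
[  6  -6  1   5 ]
[  1   2  0  -1 ]
R3 <- R3 - (-2)*R1:  [   0  -10    7   -3 ]
R4 <- R4 - (-1/3)*R1:  [    0   4/3     1  -7/3 ]
R3 <- R3 - (10/3)*R2:  [    0     0  11/3     7 ]
R4 <- R4 - (-4/9)*R2:  [     0      0   13/9  -11/3 ]
R4 <- R4 - (13/33)*R3:  [       0        0        0  -212/33 ]
Upper-triangular form:
[ -3  -2     3       -4 ]
[  0  -3     1       -3 ]
[  0   0  11/3        7 ]
[  0   0     0  -212/33 ]
det(A) = (-1)^1 * (-3) * (-3) * (11/3) * (-212/33) = 212  (1 row swap -> sign -1)

det(A) = 212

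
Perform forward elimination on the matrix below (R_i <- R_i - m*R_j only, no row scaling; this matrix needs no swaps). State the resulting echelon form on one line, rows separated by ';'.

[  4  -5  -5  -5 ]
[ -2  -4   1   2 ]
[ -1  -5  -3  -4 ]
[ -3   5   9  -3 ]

REF = [4 -5 -5 -5; 0 -13/2 -3/2 -1/2; 0 0 -73/26 -62/13; 0 0 0 -1115/73]

Forward elimination:
R2 <- R2 - (-1/2)*R1:  [     0  -13/2   -3/2   -1/2 ]
R3 <- R3 - (-1/4)*R1:  [     0  -25/4  -17/4  -21/4 ]
R4 <- R4 - (-3/4)*R1:  [     0    5/4   21/4  -27/4 ]
R3 <- R3 - (25/26)*R2:  [      0       0  -73/26  -62/13 ]
R4 <- R4 - (-5/26)*R2:  [      0       0  129/26  -89/13 ]
R4 <- R4 - (-129/73)*R3:  [        0         0         0  -1115/73 ]
Row echelon form:
[ 4     -5      -5        -5 ]
[ 0  -13/2    -3/2      -1/2 ]
[ 0      0  -73/26    -62/13 ]
[ 0      0       0  -1115/73 ]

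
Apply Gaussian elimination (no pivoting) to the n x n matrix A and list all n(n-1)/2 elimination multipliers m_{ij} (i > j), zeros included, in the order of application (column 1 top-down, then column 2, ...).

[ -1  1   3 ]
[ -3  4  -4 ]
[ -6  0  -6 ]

multipliers: 3, 6, -6

Forward elimination:
R2 <- R2 - (3)*R1:  [   0    1  -13 ]
R3 <- R3 - (6)*R1:  [   0   -6  -24 ]
R3 <- R3 - (-6)*R2:  [    0     0  -102 ]
Multipliers (in order of application): m_{21} = 3, m_{31} = 6, m_{32} = -6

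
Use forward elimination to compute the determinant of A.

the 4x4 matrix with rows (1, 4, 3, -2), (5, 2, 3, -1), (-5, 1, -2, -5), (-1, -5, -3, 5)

Forward elimination:
R2 <- R2 - (5)*R1:  [   0  -18  -12    9 ]
R3 <- R3 - (-5)*R1:  [   0   21   13  -15 ]
R4 <- R4 - (-1)*R1:  [  0  -1   0   3 ]
R3 <- R3 - (-7/6)*R2:  [    0     0    -1  -9/2 ]
R4 <- R4 - (1/18)*R2:  [   0    0  2/3  5/2 ]
R4 <- R4 - (-2/3)*R3:  [    0     0     0  -1/2 ]
Upper-triangular form:
[ 1    4    3    -2 ]
[ 0  -18  -12     9 ]
[ 0    0   -1  -9/2 ]
[ 0    0    0  -1/2 ]
det(A) = (-1)^0 * (1) * (-18) * (-1) * (-1/2) = -9  (0 row swaps -> sign +1)

det(A) = -9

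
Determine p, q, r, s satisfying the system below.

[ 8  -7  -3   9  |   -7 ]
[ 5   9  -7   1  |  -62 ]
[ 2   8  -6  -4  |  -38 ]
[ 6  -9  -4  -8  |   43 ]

(-3, -5, 0, -2)

Forward elimination on [A|b]:
R2 <- R2 - (5/8)*R1:  [      0   107/8   -41/8   -37/8  -461/8 ]
R3 <- R3 - (1/4)*R1:  [      0    39/4   -21/4   -25/4  -145/4 ]
R4 <- R4 - (3/4)*R1:  [     0  -15/4   -7/4  -59/4  193/4 ]
R3 <- R3 - (78/107)*R2:  [        0         0  -162/107  -308/107   616/107 ]
R4 <- R4 - (-30/107)*R2:  [         0          0   -341/107  -1717/107   3434/107 ]
R4 <- R4 - (341/162)*R3:  [       0        0        0  -809/81  1618/81 ]
Row echelon form:
[ 8     -7        -3         9  |       -7 ]
[ 0  107/8     -41/8     -37/8  |   -461/8 ]
[ 0      0  -162/107  -308/107  |  616/107 ]
[ 0      0         0   -809/81  |  1618/81 ]
Back-substitution:
s = (1618/81) / (-809/81) = -2
r = (616/107 - (-308/107)*(-2)) / (-162/107) = 0
q = (-461/8 - (-41/8)*(0) - (-37/8)*(-2)) / (107/8) = -5
p = (-7 - (-7)*(-5) - (-3)*(0) - (9)*(-2)) / 8 = -3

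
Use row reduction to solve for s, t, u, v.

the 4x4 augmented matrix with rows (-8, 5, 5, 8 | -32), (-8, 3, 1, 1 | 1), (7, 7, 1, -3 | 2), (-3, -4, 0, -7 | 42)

Forward elimination on [A|b]:
R2 <- R2 - (1)*R1:  [  0  -2  -4  -7  33 ]
R3 <- R3 - (-7/8)*R1:  [    0  91/8  43/8     4   -26 ]
R4 <- R4 - (3/8)*R1:  [     0  -47/8  -15/8    -10     54 ]
R3 <- R3 - (-91/16)*R2:  [       0        0   -139/8  -573/16  2587/16 ]
R4 <- R4 - (47/16)*R2:  [       0        0     79/8   169/16  -687/16 ]
R4 <- R4 - (-79/139)*R3:  [         0          0          0  -1361/139   6805/139 ]
Row echelon form:
[ -8   5       5          8  |       -32 ]
[  0  -2      -4         -7  |        33 ]
[  0   0  -139/8    -573/16  |   2587/16 ]
[  0   0       0  -1361/139  |  6805/139 ]
Back-substitution:
v = (6805/139) / (-1361/139) = -5
u = (2587/16 - (-573/16)*(-5)) / (-139/8) = 1
t = (33 - (-4)*(1) - (-7)*(-5)) / -2 = -1
s = (-32 - (5)*(-1) - (5)*(1) - (8)*(-5)) / -8 = -1

(-1, -1, 1, -5)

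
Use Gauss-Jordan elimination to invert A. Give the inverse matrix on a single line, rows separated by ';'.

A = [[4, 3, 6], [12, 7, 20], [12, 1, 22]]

inverse = [67/16 -15/8 9/16; -3/4 1/2 -1/4; -9/4 1 -1/4]

Gauss-Jordan on [A | I]:
R1 <- (1/4)*R1:  [   1  3/4  3/2  |  1/4    0    0 ]
R2 <- R2 - (12)*R1:  [  0  -2   2  |  -3   1   0 ]
R3 <- R3 - (12)*R1:  [  0  -8   4  |  -3   0   1 ]
R2 <- (1/-2)*R2:  [    0     1    -1  |   3/2  -1/2     0 ]
R1 <- R1 - (3/4)*R2:  [    1     0   9/4  |  -7/8   3/8     0 ]
R3 <- R3 - (-8)*R2:  [  0   0  -4  |   9  -4   1 ]
R3 <- (1/-4)*R3:  [    0     0     1  |  -9/4     1  -1/4 ]
R1 <- R1 - (9/4)*R3:  [     1      0      0  |  67/16  -15/8   9/16 ]
R2 <- R2 - (-1)*R3:  [    0     1     0  |  -3/4   1/2  -1/4 ]
Right block of [I | A^{-1}] is the inverse:
[ 67/16  -15/8  9/16 ]
[  -3/4    1/2  -1/4 ]
[  -9/4      1  -1/4 ]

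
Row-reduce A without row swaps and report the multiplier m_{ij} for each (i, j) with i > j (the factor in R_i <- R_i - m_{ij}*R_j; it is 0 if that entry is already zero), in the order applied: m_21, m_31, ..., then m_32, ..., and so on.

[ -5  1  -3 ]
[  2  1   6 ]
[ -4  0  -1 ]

Forward elimination:
R2 <- R2 - (-2/5)*R1:  [    0   7/5  24/5 ]
R3 <- R3 - (4/5)*R1:  [    0  -4/5   7/5 ]
R3 <- R3 - (-4/7)*R2:  [    0     0  29/7 ]
Multipliers (in order of application): m_{21} = -2/5, m_{31} = 4/5, m_{32} = -4/7

multipliers: -2/5, 4/5, -4/7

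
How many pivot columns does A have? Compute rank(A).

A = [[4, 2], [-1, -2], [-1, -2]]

Row reduction:
R2 <- R2 - (-1/4)*R1:  [    0  -3/2 ]
R3 <- R3 - (-1/4)*R1:  [    0  -3/2 ]
R3 <- R3 - (1)*R2:  [ 0  0 ]
Row echelon form:
[ 4     2 ]
[ 0  -3/2 ]
[ 0     0 ]
Nonzero rows / pivot columns: 2

rank(A) = 2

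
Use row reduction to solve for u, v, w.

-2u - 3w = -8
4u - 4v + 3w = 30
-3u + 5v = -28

Forward elimination on [A|b]:
R2 <- R2 - (-2)*R1:  [  0  -4  -3  14 ]
R3 <- R3 - (3/2)*R1:  [   0    5  9/2  -16 ]
R3 <- R3 - (-5/4)*R2:  [   0    0  3/4  3/2 ]
Row echelon form:
[ -2   0   -3  |   -8 ]
[  0  -4   -3  |   14 ]
[  0   0  3/4  |  3/2 ]
Back-substitution:
w = (3/2) / (3/4) = 2
v = (14 - (-3)*(2)) / -4 = -5
u = (-8 - (-3)*(2)) / -2 = 1

(1, -5, 2)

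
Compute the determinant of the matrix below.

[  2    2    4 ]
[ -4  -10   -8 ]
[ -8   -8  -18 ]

Forward elimination:
R2 <- R2 - (-2)*R1:  [  0  -6   0 ]
R3 <- R3 - (-4)*R1:  [  0   0  -2 ]
Upper-triangular form:
[ 2   2   4 ]
[ 0  -6   0 ]
[ 0   0  -2 ]
det(A) = (-1)^0 * (2) * (-6) * (-2) = 24  (0 row swaps -> sign +1)

det(A) = 24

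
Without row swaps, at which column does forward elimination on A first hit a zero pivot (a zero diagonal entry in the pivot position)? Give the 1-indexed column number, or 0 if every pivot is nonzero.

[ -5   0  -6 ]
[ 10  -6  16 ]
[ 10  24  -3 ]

first zero-pivot column = 0

Naive forward elimination:
R2 <- R2 - (-2)*R1:  [  0  -6   4 ]
R3 <- R3 - (-2)*R1:  [   0   24  -15 ]
R3 <- R3 - (-4)*R2:  [ 0  0  1 ]
All pivots nonzero; naive elimination completes without hitting a zero pivot.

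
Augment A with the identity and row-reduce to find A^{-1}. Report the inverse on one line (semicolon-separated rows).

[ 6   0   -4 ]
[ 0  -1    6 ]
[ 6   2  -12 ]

Gauss-Jordan on [A | I]:
R1 <- (1/6)*R1:  [    1     0  -2/3  |   1/6     0     0 ]
R3 <- R3 - (6)*R1:  [  0   2  -8  |  -1   0   1 ]
R2 <- (1/-1)*R2:  [  0   1  -6  |   0  -1   0 ]
R3 <- R3 - (2)*R2:  [  0   0   4  |  -1   2   1 ]
R3 <- (1/4)*R3:  [    0     0     1  |  -1/4   1/2   1/4 ]
R1 <- R1 - (-2/3)*R3:  [   1    0    0  |    0  1/3  1/6 ]
R2 <- R2 - (-6)*R3:  [    0     1     0  |  -3/2     2   3/2 ]
Right block of [I | A^{-1}] is the inverse:
[    0  1/3  1/6 ]
[ -3/2    2  3/2 ]
[ -1/4  1/2  1/4 ]

inverse = [0 1/3 1/6; -3/2 2 3/2; -1/4 1/2 1/4]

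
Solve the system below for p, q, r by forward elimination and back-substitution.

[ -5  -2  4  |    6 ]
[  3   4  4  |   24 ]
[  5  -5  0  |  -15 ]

(0, 3, 3)

Forward elimination on [A|b]:
R2 <- R2 - (-3/5)*R1:  [     0   14/5   32/5  138/5 ]
R3 <- R3 - (-1)*R1:  [  0  -7   4  -9 ]
R3 <- R3 - (-5/2)*R2:  [  0   0  20  60 ]
Row echelon form:
[ -5    -2     4  |      6 ]
[  0  14/5  32/5  |  138/5 ]
[  0     0    20  |     60 ]
Back-substitution:
r = (60) / 20 = 3
q = (138/5 - (32/5)*(3)) / (14/5) = 3
p = (6 - (-2)*(3) - (4)*(3)) / -5 = 0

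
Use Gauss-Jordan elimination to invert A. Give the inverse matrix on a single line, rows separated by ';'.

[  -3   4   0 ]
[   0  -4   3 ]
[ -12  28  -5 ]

inverse = [-4/3 5/12 1/4; -3/4 5/16 3/16; -1 3/4 1/4]

Gauss-Jordan on [A | I]:
R1 <- (1/-3)*R1:  [    1  -4/3     0  |  -1/3     0     0 ]
R3 <- R3 - (-12)*R1:  [  0  12  -5  |  -4   0   1 ]
R2 <- (1/-4)*R2:  [    0     1  -3/4  |     0  -1/4     0 ]
R1 <- R1 - (-4/3)*R2:  [    1     0    -1  |  -1/3  -1/3     0 ]
R3 <- R3 - (12)*R2:  [  0   0   4  |  -4   3   1 ]
R3 <- (1/4)*R3:  [   0    0    1  |   -1  3/4  1/4 ]
R1 <- R1 - (-1)*R3:  [    1     0     0  |  -4/3  5/12   1/4 ]
R2 <- R2 - (-3/4)*R3:  [    0     1     0  |  -3/4  5/16  3/16 ]
Right block of [I | A^{-1}] is the inverse:
[ -4/3  5/12   1/4 ]
[ -3/4  5/16  3/16 ]
[   -1   3/4   1/4 ]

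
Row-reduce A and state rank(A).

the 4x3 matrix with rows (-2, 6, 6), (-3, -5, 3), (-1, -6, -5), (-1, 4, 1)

Row reduction:
R2 <- R2 - (3/2)*R1:  [   0  -14   -6 ]
R3 <- R3 - (1/2)*R1:  [  0  -9  -8 ]
R4 <- R4 - (1/2)*R1:  [  0   1  -2 ]
R3 <- R3 - (9/14)*R2:  [     0      0  -29/7 ]
R4 <- R4 - (-1/14)*R2:  [     0      0  -17/7 ]
R4 <- R4 - (17/29)*R3:  [ 0  0  0 ]
Row echelon form:
[ -2    6      6 ]
[  0  -14     -6 ]
[  0    0  -29/7 ]
[  0    0      0 ]
Nonzero rows / pivot columns: 3

rank(A) = 3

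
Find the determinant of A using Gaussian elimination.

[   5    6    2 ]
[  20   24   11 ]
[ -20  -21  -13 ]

det(A) = -45

Forward elimination:
R2 <- R2 - (4)*R1:  [ 0  0  3 ]
R3 <- R3 - (-4)*R1:  [  0   3  -5 ]
R2 <-> R3   (pivot in column 2 was zero)
[ 5  6   2 ]
[ 0  3  -5 ]
[ 0  0   3 ]
Upper-triangular form:
[ 5  6   2 ]
[ 0  3  -5 ]
[ 0  0   3 ]
det(A) = (-1)^1 * (5) * (3) * (3) = -45  (1 row swap -> sign -1)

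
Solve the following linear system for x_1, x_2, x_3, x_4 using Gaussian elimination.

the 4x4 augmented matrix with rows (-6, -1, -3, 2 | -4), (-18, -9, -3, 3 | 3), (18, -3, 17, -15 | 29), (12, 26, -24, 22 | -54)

Forward elimination on [A|b]:
R2 <- R2 - (3)*R1:  [  0  -6   6  -3  15 ]
R3 <- R3 - (-3)*R1:  [  0  -6   8  -9  17 ]
R4 <- R4 - (-2)*R1:  [   0   24  -30   26  -62 ]
R3 <- R3 - (1)*R2:  [  0   0   2  -6   2 ]
R4 <- R4 - (-4)*R2:  [  0   0  -6  14  -2 ]
R4 <- R4 - (-3)*R3:  [  0   0   0  -4   4 ]
Row echelon form:
[ -6  -1  -3   2  |  -4 ]
[  0  -6   6  -3  |  15 ]
[  0   0   2  -6  |   2 ]
[  0   0   0  -4  |   4 ]
Back-substitution:
x_4 = (4) / -4 = -1
x_3 = (2 - (-6)*(-1)) / 2 = -2
x_2 = (15 - (6)*(-2) - (-3)*(-1)) / -6 = -4
x_1 = (-4 - (-1)*(-4) - (-3)*(-2) - (2)*(-1)) / -6 = 2

(2, -4, -2, -1)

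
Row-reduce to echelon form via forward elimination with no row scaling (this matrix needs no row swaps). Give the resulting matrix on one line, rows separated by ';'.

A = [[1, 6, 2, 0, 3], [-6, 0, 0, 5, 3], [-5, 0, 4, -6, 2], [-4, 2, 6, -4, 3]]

Forward elimination:
R2 <- R2 - (-6)*R1:  [  0  36  12   5  21 ]
R3 <- R3 - (-5)*R1:  [  0  30  14  -6  17 ]
R4 <- R4 - (-4)*R1:  [  0  26  14  -4  15 ]
R3 <- R3 - (5/6)*R2:  [     0      0      4  -61/6   -1/2 ]
R4 <- R4 - (13/18)*R2:  [       0        0     16/3  -137/18     -1/6 ]
R4 <- R4 - (4/3)*R3:  [      0       0       0  107/18     1/2 ]
Row echelon form:
[ 1   6   2       0     3 ]
[ 0  36  12       5    21 ]
[ 0   0   4   -61/6  -1/2 ]
[ 0   0   0  107/18   1/2 ]

REF = [1 6 2 0 3; 0 36 12 5 21; 0 0 4 -61/6 -1/2; 0 0 0 107/18 1/2]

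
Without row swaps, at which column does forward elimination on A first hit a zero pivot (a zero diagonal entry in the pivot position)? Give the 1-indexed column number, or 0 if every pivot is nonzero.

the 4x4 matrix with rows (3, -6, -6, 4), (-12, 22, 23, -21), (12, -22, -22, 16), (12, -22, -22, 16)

first zero-pivot column = 4

Naive forward elimination:
R2 <- R2 - (-4)*R1:  [  0  -2  -1  -5 ]
R3 <- R3 - (4)*R1:  [ 0  2  2  0 ]
R4 <- R4 - (4)*R1:  [ 0  2  2  0 ]
R3 <- R3 - (-1)*R2:  [  0   0   1  -5 ]
R4 <- R4 - (-1)*R2:  [  0   0   1  -5 ]
R4 <- R4 - (1)*R3:  [ 0  0  0  0 ]
Matrix at this point:
[ 3  -6  -6   4 ]
[ 0  -2  -1  -5 ]
[ 0   0   1  -5 ]
[ 0   0   0   0 ]
Pivot entry (4,4) in the last row is zero and there are no rows below to swap with -> zero pivot in column 4 (A is singular).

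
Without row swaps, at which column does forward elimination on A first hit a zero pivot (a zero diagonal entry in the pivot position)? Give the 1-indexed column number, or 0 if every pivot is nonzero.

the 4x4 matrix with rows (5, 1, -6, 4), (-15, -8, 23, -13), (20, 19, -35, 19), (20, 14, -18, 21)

Naive forward elimination:
R2 <- R2 - (-3)*R1:  [  0  -5   5  -1 ]
R3 <- R3 - (4)*R1:  [   0   15  -11    3 ]
R4 <- R4 - (4)*R1:  [  0  10   6   5 ]
R3 <- R3 - (-3)*R2:  [ 0  0  4  0 ]
R4 <- R4 - (-2)*R2:  [  0   0  16   3 ]
R4 <- R4 - (4)*R3:  [ 0  0  0  3 ]
All pivots nonzero; naive elimination completes without hitting a zero pivot.

first zero-pivot column = 0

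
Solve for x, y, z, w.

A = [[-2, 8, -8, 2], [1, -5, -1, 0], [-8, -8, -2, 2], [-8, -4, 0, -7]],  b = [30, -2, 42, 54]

(-5, 0, -3, -2)

Forward elimination on [A|b]:
R2 <- R2 - (-1/2)*R1:  [  0  -1  -5   1  13 ]
R3 <- R3 - (4)*R1:  [   0  -40   30   -6  -78 ]
R4 <- R4 - (4)*R1:  [   0  -36   32  -15  -66 ]
R3 <- R3 - (40)*R2:  [    0     0   230   -46  -598 ]
R4 <- R4 - (36)*R2:  [    0     0   212   -51  -534 ]
R4 <- R4 - (106/115)*R3:  [     0      0      0  -43/5   86/5 ]
Row echelon form:
[ -2   8   -8      2  |    30 ]
[  0  -1   -5      1  |    13 ]
[  0   0  230    -46  |  -598 ]
[  0   0    0  -43/5  |  86/5 ]
Back-substitution:
w = (86/5) / (-43/5) = -2
z = (-598 - (-46)*(-2)) / 230 = -3
y = (13 - (-5)*(-3) - (1)*(-2)) / -1 = 0
x = (30 - (8)*(0) - (-8)*(-3) - (2)*(-2)) / -2 = -5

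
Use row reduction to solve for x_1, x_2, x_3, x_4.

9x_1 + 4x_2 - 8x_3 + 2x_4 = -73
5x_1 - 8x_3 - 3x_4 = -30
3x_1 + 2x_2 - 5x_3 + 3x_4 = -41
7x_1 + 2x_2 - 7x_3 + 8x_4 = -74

Forward elimination on [A|b]:
R2 <- R2 - (5/9)*R1:  [     0  -20/9  -32/9  -37/9   95/9 ]
R3 <- R3 - (1/3)*R1:  [     0    2/3   -7/3    7/3  -50/3 ]
R4 <- R4 - (7/9)*R1:  [      0   -10/9    -7/9    58/9  -155/9 ]
R3 <- R3 - (-3/10)*R2:  [     0      0  -17/5  11/10  -27/2 ]
R4 <- R4 - (1/2)*R2:  [     0      0      1   17/2  -45/2 ]
R4 <- R4 - (-5/17)*R3:  [       0        0        0   150/17  -450/17 ]
Row echelon form:
[ 9      4     -8       2  |      -73 ]
[ 0  -20/9  -32/9   -37/9  |     95/9 ]
[ 0      0  -17/5   11/10  |    -27/2 ]
[ 0      0      0  150/17  |  -450/17 ]
Back-substitution:
x_4 = (-450/17) / (150/17) = -3
x_3 = (-27/2 - (11/10)*(-3)) / (-17/5) = 3
x_2 = (95/9 - (-32/9)*(3) - (-37/9)*(-3)) / (-20/9) = -4
x_1 = (-73 - (4)*(-4) - (-8)*(3) - (2)*(-3)) / 9 = -3

(-3, -4, 3, -3)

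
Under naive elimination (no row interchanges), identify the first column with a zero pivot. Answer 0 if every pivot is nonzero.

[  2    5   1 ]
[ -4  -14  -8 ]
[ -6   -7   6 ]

Naive forward elimination:
R2 <- R2 - (-2)*R1:  [  0  -4  -6 ]
R3 <- R3 - (-3)*R1:  [ 0  8  9 ]
R3 <- R3 - (-2)*R2:  [  0   0  -3 ]
All pivots nonzero; naive elimination completes without hitting a zero pivot.

first zero-pivot column = 0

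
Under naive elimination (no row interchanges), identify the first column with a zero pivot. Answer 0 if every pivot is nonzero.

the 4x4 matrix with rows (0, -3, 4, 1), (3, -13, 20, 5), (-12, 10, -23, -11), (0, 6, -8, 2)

first zero-pivot column = 1

Naive forward elimination:
Pivot entry (1,1) is zero but row 2 has 3 in column 1 -> naive elimination stops; a row interchange (e.g. R1 <-> R2) would be required here.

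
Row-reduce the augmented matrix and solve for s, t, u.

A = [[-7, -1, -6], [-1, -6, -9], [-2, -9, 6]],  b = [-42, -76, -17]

Forward elimination on [A|b]:
R2 <- R2 - (1/7)*R1:  [     0  -41/7  -57/7    -70 ]
R3 <- R3 - (2/7)*R1:  [     0  -61/7   54/7     -5 ]
R3 <- R3 - (61/41)*R2:  [       0        0   813/41  4065/41 ]
Row echelon form:
[ -7     -1      -6  |      -42 ]
[  0  -41/7   -57/7  |      -70 ]
[  0      0  813/41  |  4065/41 ]
Back-substitution:
u = (4065/41) / (813/41) = 5
t = (-70 - (-57/7)*(5)) / (-41/7) = 5
s = (-42 - (-1)*(5) - (-6)*(5)) / -7 = 1

(1, 5, 5)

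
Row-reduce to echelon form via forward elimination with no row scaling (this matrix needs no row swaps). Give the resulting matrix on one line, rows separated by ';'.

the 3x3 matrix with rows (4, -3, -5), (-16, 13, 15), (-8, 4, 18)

REF = [4 -3 -5; 0 1 -5; 0 0 -2]

Forward elimination:
R2 <- R2 - (-4)*R1:  [  0   1  -5 ]
R3 <- R3 - (-2)*R1:  [  0  -2   8 ]
R3 <- R3 - (-2)*R2:  [  0   0  -2 ]
Row echelon form:
[ 4  -3  -5 ]
[ 0   1  -5 ]
[ 0   0  -2 ]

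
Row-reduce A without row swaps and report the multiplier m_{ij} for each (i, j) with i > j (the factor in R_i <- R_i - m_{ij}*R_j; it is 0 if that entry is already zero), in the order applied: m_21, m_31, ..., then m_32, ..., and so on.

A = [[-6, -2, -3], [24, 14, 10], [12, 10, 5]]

multipliers: -4, -2, 1

Forward elimination:
R2 <- R2 - (-4)*R1:  [  0   6  -2 ]
R3 <- R3 - (-2)*R1:  [  0   6  -1 ]
R3 <- R3 - (1)*R2:  [ 0  0  1 ]
Multipliers (in order of application): m_{21} = -4, m_{31} = -2, m_{32} = 1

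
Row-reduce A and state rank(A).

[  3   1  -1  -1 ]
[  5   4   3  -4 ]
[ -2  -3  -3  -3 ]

rank(A) = 3

Row reduction:
R2 <- R2 - (5/3)*R1:  [    0   7/3  14/3  -7/3 ]
R3 <- R3 - (-2/3)*R1:  [     0   -7/3  -11/3  -11/3 ]
R3 <- R3 - (-1)*R2:  [  0   0   1  -6 ]
Row echelon form:
[ 3    1    -1    -1 ]
[ 0  7/3  14/3  -7/3 ]
[ 0    0     1    -6 ]
Nonzero rows / pivot columns: 3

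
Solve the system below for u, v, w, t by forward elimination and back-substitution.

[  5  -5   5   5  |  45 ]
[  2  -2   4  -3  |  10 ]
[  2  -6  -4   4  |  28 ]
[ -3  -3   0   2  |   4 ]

Forward elimination on [A|b]:
R2 <- R2 - (2/5)*R1:  [  0   0   2  -5  -8 ]
R3 <- R3 - (2/5)*R1:  [  0  -4  -6   2  10 ]
R4 <- R4 - (-3/5)*R1:  [  0  -6   3   5  31 ]
R2 <-> R3   (pivot in column 2 was zero)
[ 5  -5   5   5  45 ]
[ 0  -4  -6   2  10 ]
[ 0   0   2  -5  -8 ]
[ 0  -6   3   5  31 ]
R4 <- R4 - (3/2)*R2:  [  0   0  12   2  16 ]
R4 <- R4 - (6)*R3:  [  0   0   0  32  64 ]
Row echelon form:
[ 5  -5   5   5  |  45 ]
[ 0  -4  -6   2  |  10 ]
[ 0   0   2  -5  |  -8 ]
[ 0   0   0  32  |  64 ]
Back-substitution:
t = (64) / 32 = 2
w = (-8 - (-5)*(2)) / 2 = 1
v = (10 - (-6)*(1) - (2)*(2)) / -4 = -3
u = (45 - (-5)*(-3) - (5)*(1) - (5)*(2)) / 5 = 3

(3, -3, 1, 2)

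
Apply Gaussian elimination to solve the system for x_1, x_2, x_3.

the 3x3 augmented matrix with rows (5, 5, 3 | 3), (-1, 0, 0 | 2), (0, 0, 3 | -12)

(-2, 5, -4)

Forward elimination on [A|b]:
R2 <- R2 - (-1/5)*R1:  [    0     1   3/5  13/5 ]
Row echelon form:
[ 5  5    3  |     3 ]
[ 0  1  3/5  |  13/5 ]
[ 0  0    3  |   -12 ]
Back-substitution:
x_3 = (-12) / 3 = -4
x_2 = (13/5 - (3/5)*(-4)) / 1 = 5
x_1 = (3 - (5)*(5) - (3)*(-4)) / 5 = -2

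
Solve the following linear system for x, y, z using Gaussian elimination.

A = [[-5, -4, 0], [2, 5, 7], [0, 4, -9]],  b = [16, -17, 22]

(-4, 1, -2)

Forward elimination on [A|b]:
R2 <- R2 - (-2/5)*R1:  [     0   17/5      7  -53/5 ]
R3 <- R3 - (20/17)*R2:  [       0        0  -293/17   586/17 ]
Row echelon form:
[ -5    -4        0  |      16 ]
[  0  17/5        7  |   -53/5 ]
[  0     0  -293/17  |  586/17 ]
Back-substitution:
z = (586/17) / (-293/17) = -2
y = (-53/5 - (7)*(-2)) / (17/5) = 1
x = (16 - (-4)*(1)) / -5 = -4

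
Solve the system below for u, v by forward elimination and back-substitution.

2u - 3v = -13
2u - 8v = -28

(-2, 3)

Forward elimination on [A|b]:
R2 <- R2 - (1)*R1:  [   0   -5  -15 ]
Row echelon form:
[ 2  -3  |  -13 ]
[ 0  -5  |  -15 ]
Back-substitution:
v = (-15) / -5 = 3
u = (-13 - (-3)*(3)) / 2 = -2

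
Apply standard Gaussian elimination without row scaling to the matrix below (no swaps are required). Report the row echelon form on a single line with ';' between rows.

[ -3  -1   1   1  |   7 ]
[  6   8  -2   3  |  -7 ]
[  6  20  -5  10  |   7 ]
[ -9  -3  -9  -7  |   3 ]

REF = [-3 -1 1 1 7; 0 6 0 5 7; 0 0 -3 -3 0; 0 0 0 2 -18]

Forward elimination:
R2 <- R2 - (-2)*R1:  [ 0  6  0  5  7 ]
R3 <- R3 - (-2)*R1:  [  0  18  -3  12  21 ]
R4 <- R4 - (3)*R1:  [   0    0  -12  -10  -18 ]
R3 <- R3 - (3)*R2:  [  0   0  -3  -3   0 ]
R4 <- R4 - (4)*R3:  [   0    0    0    2  -18 ]
Row echelon form:
[ -3  -1   1   1  |    7 ]
[  0   6   0   5  |    7 ]
[  0   0  -3  -3  |    0 ]
[  0   0   0   2  |  -18 ]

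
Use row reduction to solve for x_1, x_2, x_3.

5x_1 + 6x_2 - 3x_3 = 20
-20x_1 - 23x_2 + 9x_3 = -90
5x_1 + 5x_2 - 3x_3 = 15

(1, 5, 5)

Forward elimination on [A|b]:
R2 <- R2 - (-4)*R1:  [   0    1   -3  -10 ]
R3 <- R3 - (1)*R1:  [  0  -1   0  -5 ]
R3 <- R3 - (-1)*R2:  [   0    0   -3  -15 ]
Row echelon form:
[ 5  6  -3  |   20 ]
[ 0  1  -3  |  -10 ]
[ 0  0  -3  |  -15 ]
Back-substitution:
x_3 = (-15) / -3 = 5
x_2 = (-10 - (-3)*(5)) / 1 = 5
x_1 = (20 - (6)*(5) - (-3)*(5)) / 5 = 1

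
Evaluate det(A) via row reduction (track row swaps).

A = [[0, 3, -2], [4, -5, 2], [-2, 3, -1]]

det(A) = -4

Forward elimination:
R1 <-> R2   (pivot in column 1 was zero)
[  4  -5   2 ]
[  0   3  -2 ]
[ -2   3  -1 ]
R3 <- R3 - (-1/2)*R1:  [   0  1/2    0 ]
R3 <- R3 - (1/6)*R2:  [   0    0  1/3 ]
Upper-triangular form:
[ 4  -5    2 ]
[ 0   3   -2 ]
[ 0   0  1/3 ]
det(A) = (-1)^1 * (4) * (3) * (1/3) = -4  (1 row swap -> sign -1)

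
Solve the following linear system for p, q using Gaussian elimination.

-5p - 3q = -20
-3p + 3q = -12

(4, 0)

Forward elimination on [A|b]:
R2 <- R2 - (3/5)*R1:  [    0  24/5     0 ]
Row echelon form:
[ -5    -3  |  -20 ]
[  0  24/5  |    0 ]
Back-substitution:
q = (0) / (24/5) = 0
p = (-20 - (-3)*(0)) / -5 = 4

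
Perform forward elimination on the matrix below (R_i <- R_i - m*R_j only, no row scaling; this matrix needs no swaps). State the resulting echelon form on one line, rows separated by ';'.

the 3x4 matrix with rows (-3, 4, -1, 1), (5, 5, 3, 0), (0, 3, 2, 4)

REF = [-3 4 -1 1; 0 35/3 4/3 5/3; 0 0 58/35 25/7]

Forward elimination:
R2 <- R2 - (-5/3)*R1:  [    0  35/3   4/3   5/3 ]
R3 <- R3 - (9/35)*R2:  [     0      0  58/35   25/7 ]
Row echelon form:
[ -3     4     -1     1 ]
[  0  35/3    4/3   5/3 ]
[  0     0  58/35  25/7 ]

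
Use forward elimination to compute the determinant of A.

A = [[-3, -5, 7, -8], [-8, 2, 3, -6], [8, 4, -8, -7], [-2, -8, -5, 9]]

Forward elimination:
R2 <- R2 - (8/3)*R1:  [     0   46/3  -47/3   46/3 ]
R3 <- R3 - (-8/3)*R1:  [     0  -28/3   32/3  -85/3 ]
R4 <- R4 - (2/3)*R1:  [     0  -14/3  -29/3   43/3 ]
R3 <- R3 - (-14/23)*R2:  [     0      0  26/23    -19 ]
R4 <- R4 - (-7/23)*R2:  [       0        0  -332/23       19 ]
R4 <- R4 - (-166/13)*R3:  [        0         0         0  -2907/13 ]
Upper-triangular form:
[ -3    -5      7        -8 ]
[  0  46/3  -47/3      46/3 ]
[  0     0  26/23       -19 ]
[  0     0      0  -2907/13 ]
det(A) = (-1)^0 * (-3) * (46/3) * (26/23) * (-2907/13) = 11628  (0 row swaps -> sign +1)

det(A) = 11628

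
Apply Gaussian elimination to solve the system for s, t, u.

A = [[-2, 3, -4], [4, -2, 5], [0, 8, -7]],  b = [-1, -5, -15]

(-3, -1, 1)

Forward elimination on [A|b]:
R2 <- R2 - (-2)*R1:  [  0   4  -3  -7 ]
R3 <- R3 - (2)*R2:  [  0   0  -1  -1 ]
Row echelon form:
[ -2  3  -4  |  -1 ]
[  0  4  -3  |  -7 ]
[  0  0  -1  |  -1 ]
Back-substitution:
u = (-1) / -1 = 1
t = (-7 - (-3)*(1)) / 4 = -1
s = (-1 - (3)*(-1) - (-4)*(1)) / -2 = -3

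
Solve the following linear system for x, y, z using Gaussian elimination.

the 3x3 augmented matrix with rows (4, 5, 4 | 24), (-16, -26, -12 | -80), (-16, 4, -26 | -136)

Forward elimination on [A|b]:
R2 <- R2 - (-4)*R1:  [  0  -6   4  16 ]
R3 <- R3 - (-4)*R1:  [   0   24  -10  -40 ]
R3 <- R3 - (-4)*R2:  [  0   0   6  24 ]
Row echelon form:
[ 4   5  4  |  24 ]
[ 0  -6  4  |  16 ]
[ 0   0  6  |  24 ]
Back-substitution:
z = (24) / 6 = 4
y = (16 - (4)*(4)) / -6 = 0
x = (24 - (5)*(0) - (4)*(4)) / 4 = 2

(2, 0, 4)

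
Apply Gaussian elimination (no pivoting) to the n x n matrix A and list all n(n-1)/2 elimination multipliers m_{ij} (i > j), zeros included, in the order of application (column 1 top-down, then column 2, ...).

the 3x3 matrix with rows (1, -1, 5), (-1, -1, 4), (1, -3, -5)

multipliers: -1, 1, 1

Forward elimination:
R2 <- R2 - (-1)*R1:  [  0  -2   9 ]
R3 <- R3 - (1)*R1:  [   0   -2  -10 ]
R3 <- R3 - (1)*R2:  [   0    0  -19 ]
Multipliers (in order of application): m_{21} = -1, m_{31} = 1, m_{32} = 1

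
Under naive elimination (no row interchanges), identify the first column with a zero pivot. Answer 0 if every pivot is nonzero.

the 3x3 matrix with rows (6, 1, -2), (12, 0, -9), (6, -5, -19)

Naive forward elimination:
R2 <- R2 - (2)*R1:  [  0  -2  -5 ]
R3 <- R3 - (1)*R1:  [   0   -6  -17 ]
R3 <- R3 - (3)*R2:  [  0   0  -2 ]
All pivots nonzero; naive elimination completes without hitting a zero pivot.

first zero-pivot column = 0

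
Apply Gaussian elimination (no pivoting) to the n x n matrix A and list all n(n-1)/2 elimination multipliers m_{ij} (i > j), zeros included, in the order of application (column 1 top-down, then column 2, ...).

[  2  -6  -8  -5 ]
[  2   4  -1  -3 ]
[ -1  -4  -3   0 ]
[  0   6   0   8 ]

multipliers: 1, -1/2, 0, -7/10, 3/5, 2

Forward elimination:
R2 <- R2 - (1)*R1:  [  0  10   7   2 ]
R3 <- R3 - (-1/2)*R1:  [    0    -7    -7  -5/2 ]
R4: entry in column 1 is already 0 -> m_{41} = 0 (no row operation needed)
R3 <- R3 - (-7/10)*R2:  [      0       0  -21/10  -11/10 ]
R4 <- R4 - (3/5)*R2:  [     0      0  -21/5   34/5 ]
R4 <- R4 - (2)*R3:  [ 0  0  0  9 ]
Multipliers (in order of application): m_{21} = 1, m_{31} = -1/2, m_{41} = 0, m_{32} = -7/10, m_{42} = 3/5, m_{43} = 2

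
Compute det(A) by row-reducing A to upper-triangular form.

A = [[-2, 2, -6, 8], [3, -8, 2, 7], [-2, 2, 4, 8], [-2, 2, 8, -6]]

Forward elimination:
R2 <- R2 - (-3/2)*R1:  [  0  -5  -7  19 ]
R3 <- R3 - (1)*R1:  [  0   0  10   0 ]
R4 <- R4 - (1)*R1:  [   0    0   14  -14 ]
R4 <- R4 - (7/5)*R3:  [   0    0    0  -14 ]
Upper-triangular form:
[ -2   2  -6    8 ]
[  0  -5  -7   19 ]
[  0   0  10    0 ]
[  0   0   0  -14 ]
det(A) = (-1)^0 * (-2) * (-5) * (10) * (-14) = -1400  (0 row swaps -> sign +1)

det(A) = -1400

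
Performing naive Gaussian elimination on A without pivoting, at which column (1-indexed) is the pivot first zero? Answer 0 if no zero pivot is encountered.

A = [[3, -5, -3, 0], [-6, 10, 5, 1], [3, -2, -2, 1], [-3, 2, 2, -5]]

first zero-pivot column = 2

Naive forward elimination:
R2 <- R2 - (-2)*R1:  [  0   0  -1   1 ]
R3 <- R3 - (1)*R1:  [ 0  3  1  1 ]
R4 <- R4 - (-1)*R1:  [  0  -3  -1  -5 ]
Matrix at this point:
[ 3  -5  -3   0 ]
[ 0   0  -1   1 ]
[ 0   3   1   1 ]
[ 0  -3  -1  -5 ]
Pivot entry (2,2) is zero but row 3 has 3 in column 2 -> naive elimination stops; a row interchange (e.g. R2 <-> R3) would be required here.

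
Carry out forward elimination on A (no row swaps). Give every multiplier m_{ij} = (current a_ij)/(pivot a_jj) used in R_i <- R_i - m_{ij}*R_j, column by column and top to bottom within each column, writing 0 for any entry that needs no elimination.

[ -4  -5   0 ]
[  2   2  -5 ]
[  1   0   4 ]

multipliers: -1/2, -1/4, 5/2

Forward elimination:
R2 <- R2 - (-1/2)*R1:  [    0  -1/2    -5 ]
R3 <- R3 - (-1/4)*R1:  [    0  -5/4     4 ]
R3 <- R3 - (5/2)*R2:  [    0     0  33/2 ]
Multipliers (in order of application): m_{21} = -1/2, m_{31} = -1/4, m_{32} = 5/2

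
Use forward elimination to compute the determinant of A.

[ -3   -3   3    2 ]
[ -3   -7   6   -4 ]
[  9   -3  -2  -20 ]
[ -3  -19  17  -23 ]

Forward elimination:
R2 <- R2 - (1)*R1:  [  0  -4   3  -6 ]
R3 <- R3 - (-3)*R1:  [   0  -12    7  -14 ]
R4 <- R4 - (1)*R1:  [   0  -16   14  -25 ]
R3 <- R3 - (3)*R2:  [  0   0  -2   4 ]
R4 <- R4 - (4)*R2:  [  0   0   2  -1 ]
R4 <- R4 - (-1)*R3:  [ 0  0  0  3 ]
Upper-triangular form:
[ -3  -3   3   2 ]
[  0  -4   3  -6 ]
[  0   0  -2   4 ]
[  0   0   0   3 ]
det(A) = (-1)^0 * (-3) * (-4) * (-2) * (3) = -72  (0 row swaps -> sign +1)

det(A) = -72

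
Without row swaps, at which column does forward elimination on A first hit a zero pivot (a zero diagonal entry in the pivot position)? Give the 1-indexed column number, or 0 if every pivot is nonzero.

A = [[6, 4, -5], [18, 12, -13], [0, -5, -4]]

first zero-pivot column = 2

Naive forward elimination:
R2 <- R2 - (3)*R1:  [ 0  0  2 ]
Matrix at this point:
[ 6   4  -5 ]
[ 0   0   2 ]
[ 0  -5  -4 ]
Pivot entry (2,2) is zero but row 3 has -5 in column 2 -> naive elimination stops; a row interchange (e.g. R2 <-> R3) would be required here.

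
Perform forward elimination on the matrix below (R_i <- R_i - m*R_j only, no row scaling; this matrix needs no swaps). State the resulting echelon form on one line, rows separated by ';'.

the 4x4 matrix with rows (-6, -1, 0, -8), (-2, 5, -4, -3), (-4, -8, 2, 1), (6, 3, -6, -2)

Forward elimination:
R2 <- R2 - (1/3)*R1:  [    0  16/3    -4  -1/3 ]
R3 <- R3 - (2/3)*R1:  [     0  -22/3      2   19/3 ]
R4 <- R4 - (-1)*R1:  [   0    2   -6  -10 ]
R3 <- R3 - (-11/8)*R2:  [    0     0  -7/2  47/8 ]
R4 <- R4 - (3/8)*R2:  [     0      0   -9/2  -79/8 ]
R4 <- R4 - (9/7)*R3:  [      0       0       0  -122/7 ]
Row echelon form:
[ -6    -1     0      -8 ]
[  0  16/3    -4    -1/3 ]
[  0     0  -7/2    47/8 ]
[  0     0     0  -122/7 ]

REF = [-6 -1 0 -8; 0 16/3 -4 -1/3; 0 0 -7/2 47/8; 0 0 0 -122/7]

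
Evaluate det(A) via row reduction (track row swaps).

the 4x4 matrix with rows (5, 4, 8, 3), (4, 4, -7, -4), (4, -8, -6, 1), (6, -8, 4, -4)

det(A) = 7920

Forward elimination:
R2 <- R2 - (4/5)*R1:  [     0    4/5  -67/5  -32/5 ]
R3 <- R3 - (4/5)*R1:  [     0  -56/5  -62/5   -7/5 ]
R4 <- R4 - (6/5)*R1:  [     0  -64/5  -28/5  -38/5 ]
R3 <- R3 - (-14)*R2:  [    0     0  -200   -91 ]
R4 <- R4 - (-16)*R2:  [    0     0  -220  -110 ]
R4 <- R4 - (11/10)*R3:  [      0       0       0  -99/10 ]
Upper-triangular form:
[ 5    4      8       3 ]
[ 0  4/5  -67/5   -32/5 ]
[ 0    0   -200     -91 ]
[ 0    0      0  -99/10 ]
det(A) = (-1)^0 * (5) * (4/5) * (-200) * (-99/10) = 7920  (0 row swaps -> sign +1)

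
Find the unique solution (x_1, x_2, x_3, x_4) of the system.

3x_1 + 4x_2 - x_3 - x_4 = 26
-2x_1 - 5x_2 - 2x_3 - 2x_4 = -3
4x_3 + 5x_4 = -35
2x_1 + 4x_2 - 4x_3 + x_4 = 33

Forward elimination on [A|b]:
R2 <- R2 - (-2/3)*R1:  [    0  -7/3  -8/3  -8/3  43/3 ]
R4 <- R4 - (2/3)*R1:  [     0    4/3  -10/3    5/3   47/3 ]
R4 <- R4 - (-4/7)*R2:  [     0      0  -34/7    1/7  167/7 ]
R4 <- R4 - (-17/14)*R3:  [       0        0        0    87/14  -261/14 ]
Row echelon form:
[ 3     4    -1     -1  |       26 ]
[ 0  -7/3  -8/3   -8/3  |     43/3 ]
[ 0     0     4      5  |      -35 ]
[ 0     0     0  87/14  |  -261/14 ]
Back-substitution:
x_4 = (-261/14) / (87/14) = -3
x_3 = (-35 - (5)*(-3)) / 4 = -5
x_2 = (43/3 - (-8/3)*(-5) - (-8/3)*(-3)) / (-7/3) = 3
x_1 = (26 - (4)*(3) - (-1)*(-5) - (-1)*(-3)) / 3 = 2

(2, 3, -5, -3)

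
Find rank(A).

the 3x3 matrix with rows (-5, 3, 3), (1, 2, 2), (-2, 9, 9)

rank(A) = 2

Row reduction:
R2 <- R2 - (-1/5)*R1:  [    0  13/5  13/5 ]
R3 <- R3 - (2/5)*R1:  [    0  39/5  39/5 ]
R3 <- R3 - (3)*R2:  [ 0  0  0 ]
Row echelon form:
[ -5     3     3 ]
[  0  13/5  13/5 ]
[  0     0     0 ]
Nonzero rows / pivot columns: 2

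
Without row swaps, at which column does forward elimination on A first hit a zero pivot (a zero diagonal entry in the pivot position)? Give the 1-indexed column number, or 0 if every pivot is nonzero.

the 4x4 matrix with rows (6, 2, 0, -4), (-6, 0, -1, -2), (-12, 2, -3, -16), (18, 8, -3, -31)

Naive forward elimination:
R2 <- R2 - (-1)*R1:  [  0   2  -1  -6 ]
R3 <- R3 - (-2)*R1:  [   0    6   -3  -24 ]
R4 <- R4 - (3)*R1:  [   0    2   -3  -19 ]
R3 <- R3 - (3)*R2:  [  0   0   0  -6 ]
R4 <- R4 - (1)*R2:  [   0    0   -2  -13 ]
Matrix at this point:
[ 6  2   0   -4 ]
[ 0  2  -1   -6 ]
[ 0  0   0   -6 ]
[ 0  0  -2  -13 ]
Pivot entry (3,3) is zero but row 4 has -2 in column 3 -> naive elimination stops; a row interchange (e.g. R3 <-> R4) would be required here.

first zero-pivot column = 3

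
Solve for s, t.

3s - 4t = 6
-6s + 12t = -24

Forward elimination on [A|b]:
R2 <- R2 - (-2)*R1:  [   0    4  -12 ]
Row echelon form:
[ 3  -4  |    6 ]
[ 0   4  |  -12 ]
Back-substitution:
t = (-12) / 4 = -3
s = (6 - (-4)*(-3)) / 3 = -2

(-2, -3)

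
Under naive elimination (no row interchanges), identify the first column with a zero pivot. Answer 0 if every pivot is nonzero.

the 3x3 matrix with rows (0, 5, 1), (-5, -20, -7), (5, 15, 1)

Naive forward elimination:
Pivot entry (1,1) is zero but row 2 has -5 in column 1 -> naive elimination stops; a row interchange (e.g. R1 <-> R2) would be required here.

first zero-pivot column = 1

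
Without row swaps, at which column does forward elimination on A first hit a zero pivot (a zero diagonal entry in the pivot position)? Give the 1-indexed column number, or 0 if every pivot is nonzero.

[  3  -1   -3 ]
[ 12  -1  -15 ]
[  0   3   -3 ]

first zero-pivot column = 3

Naive forward elimination:
R2 <- R2 - (4)*R1:  [  0   3  -3 ]
R3 <- R3 - (1)*R2:  [ 0  0  0 ]
Matrix at this point:
[ 3  -1  -3 ]
[ 0   3  -3 ]
[ 0   0   0 ]
Pivot entry (3,3) in the last row is zero and there are no rows below to swap with -> zero pivot in column 3 (A is singular).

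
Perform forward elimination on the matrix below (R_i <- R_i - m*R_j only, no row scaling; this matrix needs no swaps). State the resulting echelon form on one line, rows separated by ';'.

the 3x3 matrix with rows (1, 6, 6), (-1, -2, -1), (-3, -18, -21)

REF = [1 6 6; 0 4 5; 0 0 -3]

Forward elimination:
R2 <- R2 - (-1)*R1:  [ 0  4  5 ]
R3 <- R3 - (-3)*R1:  [  0   0  -3 ]
Row echelon form:
[ 1  6   6 ]
[ 0  4   5 ]
[ 0  0  -3 ]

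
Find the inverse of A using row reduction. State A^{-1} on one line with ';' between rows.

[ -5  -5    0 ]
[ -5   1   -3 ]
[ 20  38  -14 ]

inverse = [2/3 -7/15 1/10; -13/15 7/15 -1/10; -7/5 3/5 -1/5]

Gauss-Jordan on [A | I]:
R1 <- (1/-5)*R1:  [    1     1     0  |  -1/5     0     0 ]
R2 <- R2 - (-5)*R1:  [  0   6  -3  |  -1   1   0 ]
R3 <- R3 - (20)*R1:  [   0   18  -14  |    4    0    1 ]
R2 <- (1/6)*R2:  [    0     1  -1/2  |  -1/6   1/6     0 ]
R1 <- R1 - (1)*R2:  [     1      0    1/2  |  -1/30   -1/6      0 ]
R3 <- R3 - (18)*R2:  [  0   0  -5  |   7  -3   1 ]
R3 <- (1/-5)*R3:  [    0     0     1  |  -7/5   3/5  -1/5 ]
R1 <- R1 - (1/2)*R3:  [     1      0      0  |    2/3  -7/15   1/10 ]
R2 <- R2 - (-1/2)*R3:  [      0       1       0  |  -13/15    7/15   -1/10 ]
Right block of [I | A^{-1}] is the inverse:
[    2/3  -7/15   1/10 ]
[ -13/15   7/15  -1/10 ]
[   -7/5    3/5   -1/5 ]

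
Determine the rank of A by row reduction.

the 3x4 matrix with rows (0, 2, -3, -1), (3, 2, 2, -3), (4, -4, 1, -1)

rank(A) = 3

Row reduction:
R1 <-> R2   (pivot in column 1 was zero)
[ 3   2   2  -3 ]
[ 0   2  -3  -1 ]
[ 4  -4   1  -1 ]
R3 <- R3 - (4/3)*R1:  [     0  -20/3   -5/3      3 ]
R3 <- R3 - (-10/3)*R2:  [     0      0  -35/3   -1/3 ]
Row echelon form:
[ 3  2      2    -3 ]
[ 0  2     -3    -1 ]
[ 0  0  -35/3  -1/3 ]
Nonzero rows / pivot columns: 3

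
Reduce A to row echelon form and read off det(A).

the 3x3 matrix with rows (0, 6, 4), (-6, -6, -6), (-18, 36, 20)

Forward elimination:
R1 <-> R2   (pivot in column 1 was zero)
[  -6  -6  -6 ]
[   0   6   4 ]
[ -18  36  20 ]
R3 <- R3 - (3)*R1:  [  0  54  38 ]
R3 <- R3 - (9)*R2:  [ 0  0  2 ]
Upper-triangular form:
[ -6  -6  -6 ]
[  0   6   4 ]
[  0   0   2 ]
det(A) = (-1)^1 * (-6) * (6) * (2) = 72  (1 row swap -> sign -1)

det(A) = 72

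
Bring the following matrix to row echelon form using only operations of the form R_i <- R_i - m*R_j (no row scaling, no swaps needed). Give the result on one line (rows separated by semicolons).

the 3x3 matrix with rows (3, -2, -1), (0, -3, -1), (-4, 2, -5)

Forward elimination:
R3 <- R3 - (-4/3)*R1:  [     0   -2/3  -19/3 ]
R3 <- R3 - (2/9)*R2:  [     0      0  -55/9 ]
Row echelon form:
[ 3  -2     -1 ]
[ 0  -3     -1 ]
[ 0   0  -55/9 ]

REF = [3 -2 -1; 0 -3 -1; 0 0 -55/9]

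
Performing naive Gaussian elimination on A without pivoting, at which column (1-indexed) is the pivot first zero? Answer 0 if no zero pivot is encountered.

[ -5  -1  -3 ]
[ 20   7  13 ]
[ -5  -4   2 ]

Naive forward elimination:
R2 <- R2 - (-4)*R1:  [ 0  3  1 ]
R3 <- R3 - (1)*R1:  [  0  -3   5 ]
R3 <- R3 - (-1)*R2:  [ 0  0  6 ]
All pivots nonzero; naive elimination completes without hitting a zero pivot.

first zero-pivot column = 0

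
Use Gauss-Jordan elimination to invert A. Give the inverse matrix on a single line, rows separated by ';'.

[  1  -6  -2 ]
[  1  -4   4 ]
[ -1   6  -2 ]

inverse = [2 3 4; 1/4 1/2 3/4; -1/4 0 -1/4]

Gauss-Jordan on [A | I]:
R2 <- R2 - (1)*R1:  [  0   2   6  |  -1   1   0 ]
R3 <- R3 - (-1)*R1:  [  0   0  -4  |   1   0   1 ]
R2 <- (1/2)*R2:  [    0     1     3  |  -1/2   1/2     0 ]
R1 <- R1 - (-6)*R2:  [  1   0  16  |  -2   3   0 ]
R3 <- (1/-4)*R3:  [    0     0     1  |  -1/4     0  -1/4 ]
R1 <- R1 - (16)*R3:  [ 1  0  0  |  2  3  4 ]
R2 <- R2 - (3)*R3:  [   0    1    0  |  1/4  1/2  3/4 ]
Right block of [I | A^{-1}] is the inverse:
[    2    3     4 ]
[  1/4  1/2   3/4 ]
[ -1/4    0  -1/4 ]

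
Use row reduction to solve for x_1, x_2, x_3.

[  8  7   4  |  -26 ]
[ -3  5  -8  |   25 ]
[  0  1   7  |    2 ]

(-5, 2, 0)

Forward elimination on [A|b]:
R2 <- R2 - (-3/8)*R1:  [     0   61/8  -13/2   61/4 ]
R3 <- R3 - (8/61)*R2:  [      0       0  479/61       0 ]
Row echelon form:
[ 8     7       4  |   -26 ]
[ 0  61/8   -13/2  |  61/4 ]
[ 0     0  479/61  |     0 ]
Back-substitution:
x_3 = (0) / (479/61) = 0
x_2 = (61/4 - (-13/2)*(0)) / (61/8) = 2
x_1 = (-26 - (7)*(2) - (4)*(0)) / 8 = -5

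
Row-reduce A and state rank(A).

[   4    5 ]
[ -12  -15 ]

rank(A) = 1

Row reduction:
R2 <- R2 - (-3)*R1:  [ 0  0 ]
Row echelon form:
[ 4  5 ]
[ 0  0 ]
Nonzero rows / pivot columns: 1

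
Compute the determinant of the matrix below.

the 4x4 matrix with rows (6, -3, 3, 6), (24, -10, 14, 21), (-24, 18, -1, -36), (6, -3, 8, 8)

det(A) = 300

Forward elimination:
R2 <- R2 - (4)*R1:  [  0   2   2  -3 ]
R3 <- R3 - (-4)*R1:  [   0    6   11  -12 ]
R4 <- R4 - (1)*R1:  [ 0  0  5  2 ]
R3 <- R3 - (3)*R2:  [  0   0   5  -3 ]
R4 <- R4 - (1)*R3:  [ 0  0  0  5 ]
Upper-triangular form:
[ 6  -3  3   6 ]
[ 0   2  2  -3 ]
[ 0   0  5  -3 ]
[ 0   0  0   5 ]
det(A) = (-1)^0 * (6) * (2) * (5) * (5) = 300  (0 row swaps -> sign +1)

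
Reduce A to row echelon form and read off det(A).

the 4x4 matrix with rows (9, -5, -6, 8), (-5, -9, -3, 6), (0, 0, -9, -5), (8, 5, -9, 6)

det(A) = 11565

Forward elimination:
R2 <- R2 - (-5/9)*R1:  [      0  -106/9   -19/3    94/9 ]
R4 <- R4 - (8/9)*R1:  [     0   85/9  -11/3  -10/9 ]
R4 <- R4 - (-85/106)*R2:  [        0         0  -927/106    385/53 ]
R4 <- R4 - (103/106)*R3:  [        0         0         0  1285/106 ]
Upper-triangular form:
[ 9      -5     -6         8 ]
[ 0  -106/9  -19/3      94/9 ]
[ 0       0     -9        -5 ]
[ 0       0      0  1285/106 ]
det(A) = (-1)^0 * (9) * (-106/9) * (-9) * (1285/106) = 11565  (0 row swaps -> sign +1)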